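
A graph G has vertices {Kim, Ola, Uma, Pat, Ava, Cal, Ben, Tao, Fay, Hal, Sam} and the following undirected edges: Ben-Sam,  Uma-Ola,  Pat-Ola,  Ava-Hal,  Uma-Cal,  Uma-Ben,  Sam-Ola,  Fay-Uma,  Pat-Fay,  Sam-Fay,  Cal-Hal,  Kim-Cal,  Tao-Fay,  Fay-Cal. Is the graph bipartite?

The cycle Fay-Cal-Uma-Fay has length 3, which is odd, so the graph is not bipartite.

No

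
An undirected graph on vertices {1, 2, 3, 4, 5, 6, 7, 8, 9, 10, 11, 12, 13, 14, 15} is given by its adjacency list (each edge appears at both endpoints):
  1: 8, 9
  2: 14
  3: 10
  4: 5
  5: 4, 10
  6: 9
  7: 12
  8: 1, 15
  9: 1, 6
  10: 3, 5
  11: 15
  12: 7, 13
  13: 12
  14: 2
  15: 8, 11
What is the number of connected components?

4

Component: {2, 14}
Component: {7, 12, 13}
Component: {3, 4, 5, 10}
Component: {1, 6, 8, 9, 11, 15}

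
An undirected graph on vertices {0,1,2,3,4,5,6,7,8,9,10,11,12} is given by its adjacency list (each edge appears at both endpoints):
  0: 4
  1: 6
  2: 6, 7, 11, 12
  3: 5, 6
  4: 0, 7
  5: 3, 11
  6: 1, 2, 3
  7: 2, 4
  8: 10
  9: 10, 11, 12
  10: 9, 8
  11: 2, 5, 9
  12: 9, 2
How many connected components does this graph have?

Component: {0, 1, 2, 3, 4, 5, 6, 7, 8, 9, 10, 11, 12}

1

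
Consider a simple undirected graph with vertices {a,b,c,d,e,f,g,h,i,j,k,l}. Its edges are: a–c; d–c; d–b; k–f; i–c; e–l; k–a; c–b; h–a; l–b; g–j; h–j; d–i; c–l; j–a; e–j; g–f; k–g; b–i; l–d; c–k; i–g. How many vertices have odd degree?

0

Degrees: a:4, b:4, c:6, d:4, e:2, f:2, g:4, h:2, i:4, j:4, k:4, l:4
Odd-degree vertices: none.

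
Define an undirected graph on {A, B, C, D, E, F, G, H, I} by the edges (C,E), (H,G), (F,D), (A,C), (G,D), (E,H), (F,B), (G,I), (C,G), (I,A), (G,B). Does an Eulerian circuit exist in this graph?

No

Degrees: A:2, B:2, C:3, D:2, E:2, F:2, G:5, H:2, I:2
Vertices with odd degree: C, G. An Eulerian circuit requires all degrees even.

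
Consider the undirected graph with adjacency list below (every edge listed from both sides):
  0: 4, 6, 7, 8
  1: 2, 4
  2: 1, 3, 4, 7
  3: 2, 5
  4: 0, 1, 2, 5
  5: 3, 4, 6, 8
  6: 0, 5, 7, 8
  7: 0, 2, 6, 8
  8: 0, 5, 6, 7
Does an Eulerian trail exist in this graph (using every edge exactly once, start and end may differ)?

Yes

Degrees: 0:4, 1:2, 2:4, 3:2, 4:4, 5:4, 6:4, 7:4, 8:4
Odd-degree vertices: none (0 total).
With 0 odd-degree vertices and all edges in one connected piece, an Eulerian trail exists.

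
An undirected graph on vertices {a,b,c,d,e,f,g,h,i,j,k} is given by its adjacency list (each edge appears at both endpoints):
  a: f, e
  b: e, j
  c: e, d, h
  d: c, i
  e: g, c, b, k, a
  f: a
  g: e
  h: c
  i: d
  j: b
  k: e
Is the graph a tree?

|V| = 11, |E| = 10.
Connected and |E| = |V| - 1, which characterizes a tree.

Yes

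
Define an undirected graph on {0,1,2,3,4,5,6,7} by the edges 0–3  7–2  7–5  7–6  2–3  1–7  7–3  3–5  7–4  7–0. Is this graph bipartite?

The cycle 5-3-7-5 has length 3, which is odd, so the graph is not bipartite.

No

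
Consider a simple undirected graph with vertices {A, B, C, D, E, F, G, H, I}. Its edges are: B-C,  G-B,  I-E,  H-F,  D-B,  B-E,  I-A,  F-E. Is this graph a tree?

Yes

The graph has 9 vertices and 8 edges.
Connected and |E| = |V| - 1, which characterizes a tree.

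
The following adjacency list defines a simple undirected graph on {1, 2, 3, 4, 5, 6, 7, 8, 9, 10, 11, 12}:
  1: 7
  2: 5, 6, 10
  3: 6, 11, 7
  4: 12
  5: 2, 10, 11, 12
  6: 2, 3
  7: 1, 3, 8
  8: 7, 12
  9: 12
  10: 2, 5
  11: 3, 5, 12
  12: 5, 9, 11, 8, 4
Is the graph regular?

No

Degrees: 1:1, 2:3, 3:3, 4:1, 5:4, 6:2, 7:3, 8:2, 9:1, 10:2, 11:3, 12:5
Degrees are not all equal (e.g. deg(1)=1 but deg(12)=5); not regular.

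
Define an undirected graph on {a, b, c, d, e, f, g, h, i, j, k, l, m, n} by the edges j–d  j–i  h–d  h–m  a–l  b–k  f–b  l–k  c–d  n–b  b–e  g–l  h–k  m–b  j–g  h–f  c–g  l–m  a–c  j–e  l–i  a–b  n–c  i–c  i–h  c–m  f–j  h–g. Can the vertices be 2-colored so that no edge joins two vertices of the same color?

Color {b, c, h, j, l} black and {a, d, e, f, g, i, k, m, n} white. No edge joins two same-colored vertices, so the graph is bipartite.

Yes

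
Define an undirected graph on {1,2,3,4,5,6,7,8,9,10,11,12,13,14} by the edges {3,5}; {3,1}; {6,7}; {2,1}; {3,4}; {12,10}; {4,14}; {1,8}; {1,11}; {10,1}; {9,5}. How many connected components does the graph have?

Component: {13}
Component: {6, 7}
Component: {1, 2, 3, 4, 5, 8, 9, 10, 11, 12, 14}

3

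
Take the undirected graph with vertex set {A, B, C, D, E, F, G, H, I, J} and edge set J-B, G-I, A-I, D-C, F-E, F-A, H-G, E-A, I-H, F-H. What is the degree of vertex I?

3

Neighbors of I: A, G, H.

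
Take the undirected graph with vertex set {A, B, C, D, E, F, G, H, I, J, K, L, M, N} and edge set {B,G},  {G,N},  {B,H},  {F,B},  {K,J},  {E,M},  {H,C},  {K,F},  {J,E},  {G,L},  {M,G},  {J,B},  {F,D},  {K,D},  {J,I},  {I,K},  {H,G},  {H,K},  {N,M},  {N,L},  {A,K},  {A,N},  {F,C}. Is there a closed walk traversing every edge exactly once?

Degrees: A:2, B:4, C:2, D:2, E:2, F:4, G:5, H:4, I:2, J:4, K:6, L:2, M:3, N:4
Vertices with odd degree: G, M. An Eulerian circuit requires all degrees even.

No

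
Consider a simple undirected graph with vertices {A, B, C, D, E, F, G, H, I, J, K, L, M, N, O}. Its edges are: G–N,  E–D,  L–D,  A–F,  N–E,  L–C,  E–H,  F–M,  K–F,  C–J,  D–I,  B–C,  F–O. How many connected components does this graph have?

Component: {A, F, K, M, O}
Component: {B, C, D, E, G, H, I, J, L, N}

2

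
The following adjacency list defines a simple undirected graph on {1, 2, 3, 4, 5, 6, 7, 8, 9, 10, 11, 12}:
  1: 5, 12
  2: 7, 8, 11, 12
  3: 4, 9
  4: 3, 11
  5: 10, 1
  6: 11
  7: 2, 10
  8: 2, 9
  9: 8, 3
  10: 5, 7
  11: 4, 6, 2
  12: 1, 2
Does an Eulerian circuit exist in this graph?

No

Degrees: 1:2, 2:4, 3:2, 4:2, 5:2, 6:1, 7:2, 8:2, 9:2, 10:2, 11:3, 12:2
Vertices with odd degree: 6, 11. An Eulerian circuit requires all degrees even.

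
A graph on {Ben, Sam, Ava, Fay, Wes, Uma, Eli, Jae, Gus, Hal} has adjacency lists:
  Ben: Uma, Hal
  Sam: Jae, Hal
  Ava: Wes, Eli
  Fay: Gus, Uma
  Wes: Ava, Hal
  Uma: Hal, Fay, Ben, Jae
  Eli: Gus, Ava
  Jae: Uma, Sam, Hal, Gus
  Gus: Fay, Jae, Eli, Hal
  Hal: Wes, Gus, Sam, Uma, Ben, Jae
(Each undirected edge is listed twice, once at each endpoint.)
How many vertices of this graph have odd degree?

0

Degrees: Ben:2, Sam:2, Ava:2, Fay:2, Wes:2, Uma:4, Eli:2, Jae:4, Gus:4, Hal:6
Odd-degree vertices: none.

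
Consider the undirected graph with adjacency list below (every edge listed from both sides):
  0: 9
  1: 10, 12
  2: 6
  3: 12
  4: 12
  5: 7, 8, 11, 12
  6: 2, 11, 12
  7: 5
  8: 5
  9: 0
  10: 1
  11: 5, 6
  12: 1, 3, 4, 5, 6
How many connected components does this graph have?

Component: {0, 9}
Component: {1, 2, 3, 4, 5, 6, 7, 8, 10, 11, 12}

2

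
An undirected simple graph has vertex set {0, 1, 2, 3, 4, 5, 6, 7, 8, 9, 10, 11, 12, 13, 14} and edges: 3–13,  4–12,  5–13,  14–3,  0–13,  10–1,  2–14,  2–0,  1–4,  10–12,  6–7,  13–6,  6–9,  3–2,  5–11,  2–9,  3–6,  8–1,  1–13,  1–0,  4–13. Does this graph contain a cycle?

Yes

|V| = 15, |E| = 21, number of components = 1.
Since 21 > 15 - 1, a cycle must exist; for instance 3-2-14-3.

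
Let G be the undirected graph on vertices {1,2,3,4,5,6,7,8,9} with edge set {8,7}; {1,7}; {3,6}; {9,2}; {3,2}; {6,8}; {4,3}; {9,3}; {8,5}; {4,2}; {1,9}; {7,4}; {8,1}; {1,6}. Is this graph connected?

Yes

Starting from 1 and exploring outward reaches every vertex (1, 9, 8, 6, 7, 2, 3, 5, 4); the graph is connected.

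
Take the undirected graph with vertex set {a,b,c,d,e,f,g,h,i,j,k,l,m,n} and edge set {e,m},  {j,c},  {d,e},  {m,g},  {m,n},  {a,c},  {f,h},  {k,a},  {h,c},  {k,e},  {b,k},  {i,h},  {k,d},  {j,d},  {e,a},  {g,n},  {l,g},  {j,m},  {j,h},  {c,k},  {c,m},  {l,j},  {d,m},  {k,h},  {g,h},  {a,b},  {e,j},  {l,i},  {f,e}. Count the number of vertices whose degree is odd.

Degrees: a:4, b:2, c:5, d:4, e:6, f:2, g:4, h:6, i:2, j:6, k:6, l:3, m:6, n:2
Odd-degree vertices: c, l.

2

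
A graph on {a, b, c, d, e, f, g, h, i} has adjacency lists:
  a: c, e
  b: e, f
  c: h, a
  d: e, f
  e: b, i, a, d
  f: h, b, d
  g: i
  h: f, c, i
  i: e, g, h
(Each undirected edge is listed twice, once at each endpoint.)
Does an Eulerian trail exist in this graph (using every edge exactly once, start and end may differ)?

No

Degrees: a:2, b:2, c:2, d:2, e:4, f:3, g:1, h:3, i:3
Odd-degree vertices: f, g, h, i (4 total).
An Eulerian trail requires 0 or 2 odd-degree vertices; here there are 4.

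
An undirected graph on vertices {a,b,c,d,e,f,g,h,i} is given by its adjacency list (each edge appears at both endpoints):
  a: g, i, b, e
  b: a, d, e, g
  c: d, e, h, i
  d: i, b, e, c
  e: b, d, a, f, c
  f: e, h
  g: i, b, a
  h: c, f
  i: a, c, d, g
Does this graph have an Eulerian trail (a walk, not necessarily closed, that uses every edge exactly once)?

Degrees: a:4, b:4, c:4, d:4, e:5, f:2, g:3, h:2, i:4
Odd-degree vertices: e, g (2 total).
With 2 odd-degree vertices and all edges in one connected piece, an Eulerian trail exists (from e to g).

Yes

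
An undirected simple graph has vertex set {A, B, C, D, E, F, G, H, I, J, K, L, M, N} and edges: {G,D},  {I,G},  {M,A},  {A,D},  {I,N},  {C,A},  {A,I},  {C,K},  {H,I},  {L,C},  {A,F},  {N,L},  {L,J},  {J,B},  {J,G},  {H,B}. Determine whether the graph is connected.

Component: {E}
Component: {A, B, C, D, F, G, H, I, J, K, L, M, N}
No edge joins these 2 groups, so the graph is disconnected.

No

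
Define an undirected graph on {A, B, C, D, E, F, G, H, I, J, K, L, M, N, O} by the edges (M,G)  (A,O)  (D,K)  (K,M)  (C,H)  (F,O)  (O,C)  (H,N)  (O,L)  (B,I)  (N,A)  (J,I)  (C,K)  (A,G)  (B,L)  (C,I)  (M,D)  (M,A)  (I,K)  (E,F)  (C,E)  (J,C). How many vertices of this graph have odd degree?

Degrees: A:4, B:2, C:6, D:2, E:2, F:2, G:2, H:2, I:4, J:2, K:4, L:2, M:4, N:2, O:4
Odd-degree vertices: none.

0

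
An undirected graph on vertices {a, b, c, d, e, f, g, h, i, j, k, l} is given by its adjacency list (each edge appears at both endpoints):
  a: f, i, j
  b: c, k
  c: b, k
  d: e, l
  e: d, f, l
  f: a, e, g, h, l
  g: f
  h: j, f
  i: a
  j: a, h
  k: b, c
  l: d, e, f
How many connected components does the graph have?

Component: {b, c, k}
Component: {a, d, e, f, g, h, i, j, l}

2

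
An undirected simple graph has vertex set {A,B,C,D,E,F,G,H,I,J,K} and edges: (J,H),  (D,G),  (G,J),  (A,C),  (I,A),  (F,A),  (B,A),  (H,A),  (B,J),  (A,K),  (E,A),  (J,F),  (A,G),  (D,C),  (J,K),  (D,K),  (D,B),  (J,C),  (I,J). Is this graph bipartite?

Partition the vertices as {B, C, E, F, G, H, I, K} vs {A, D, J}. Each listed edge has one endpoint in each part, so the graph is bipartite.

Yes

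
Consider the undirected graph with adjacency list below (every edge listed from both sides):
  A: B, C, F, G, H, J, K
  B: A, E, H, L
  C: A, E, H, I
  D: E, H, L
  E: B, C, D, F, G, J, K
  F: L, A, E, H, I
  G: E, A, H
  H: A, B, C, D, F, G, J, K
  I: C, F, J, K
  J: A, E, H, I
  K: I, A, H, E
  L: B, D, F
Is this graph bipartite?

No

H-A-B-H is an odd cycle (length 3), and a bipartite graph can contain only even cycles.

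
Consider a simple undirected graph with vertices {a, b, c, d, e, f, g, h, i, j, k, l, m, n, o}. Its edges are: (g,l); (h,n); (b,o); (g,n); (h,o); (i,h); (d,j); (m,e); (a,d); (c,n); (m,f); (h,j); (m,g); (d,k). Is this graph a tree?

The graph has 15 vertices and 14 edges.
It is connected with exactly 14 edges, hence acyclic — it is a tree.

Yes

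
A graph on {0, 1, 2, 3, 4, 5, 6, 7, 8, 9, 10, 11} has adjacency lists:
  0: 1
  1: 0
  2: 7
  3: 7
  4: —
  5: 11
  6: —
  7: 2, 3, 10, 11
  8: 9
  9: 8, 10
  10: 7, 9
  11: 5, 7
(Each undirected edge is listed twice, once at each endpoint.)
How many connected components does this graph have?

4

Component: {4}
Component: {6}
Component: {0, 1}
Component: {2, 3, 5, 7, 8, 9, 10, 11}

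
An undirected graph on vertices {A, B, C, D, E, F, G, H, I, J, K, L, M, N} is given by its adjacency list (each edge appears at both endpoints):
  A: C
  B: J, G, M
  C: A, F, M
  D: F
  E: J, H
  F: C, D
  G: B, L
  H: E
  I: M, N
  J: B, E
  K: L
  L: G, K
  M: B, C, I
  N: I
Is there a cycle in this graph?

No

The graph has 14 vertices, 13 edges, and 1 connected component.
Since 13 = 14 - 1, the graph is a forest and contains no cycle.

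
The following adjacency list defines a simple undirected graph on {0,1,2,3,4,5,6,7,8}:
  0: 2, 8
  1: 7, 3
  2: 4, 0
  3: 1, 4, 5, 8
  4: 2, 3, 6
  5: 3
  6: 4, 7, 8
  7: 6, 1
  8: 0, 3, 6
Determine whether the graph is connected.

A breadth-first search from 0 visits 0, 2, 8, 4, 6, 3, 7, 5, 1 — all 9 vertices — so the graph is connected.

Yes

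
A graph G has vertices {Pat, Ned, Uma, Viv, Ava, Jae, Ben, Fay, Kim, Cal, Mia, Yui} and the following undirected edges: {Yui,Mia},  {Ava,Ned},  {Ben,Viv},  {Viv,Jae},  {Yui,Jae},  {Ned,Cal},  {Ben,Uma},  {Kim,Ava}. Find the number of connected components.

4

Component: {Pat}
Component: {Fay}
Component: {Ned, Ava, Kim, Cal}
Component: {Uma, Viv, Jae, Ben, Mia, Yui}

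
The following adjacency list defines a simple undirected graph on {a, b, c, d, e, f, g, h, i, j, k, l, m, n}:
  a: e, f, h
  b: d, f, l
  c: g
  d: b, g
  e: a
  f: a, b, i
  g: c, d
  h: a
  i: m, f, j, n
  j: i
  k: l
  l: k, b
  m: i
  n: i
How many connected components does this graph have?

1

Component: {a, b, c, d, e, f, g, h, i, j, k, l, m, n}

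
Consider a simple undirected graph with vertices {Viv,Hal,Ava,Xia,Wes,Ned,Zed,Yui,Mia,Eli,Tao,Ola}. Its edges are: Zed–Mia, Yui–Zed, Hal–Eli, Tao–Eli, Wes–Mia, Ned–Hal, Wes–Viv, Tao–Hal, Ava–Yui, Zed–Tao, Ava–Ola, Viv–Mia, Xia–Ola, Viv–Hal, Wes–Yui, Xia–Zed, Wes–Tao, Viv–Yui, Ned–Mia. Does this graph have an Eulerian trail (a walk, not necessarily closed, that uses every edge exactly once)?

Degrees: Viv:4, Hal:4, Ava:2, Xia:2, Wes:4, Ned:2, Zed:4, Yui:4, Mia:4, Eli:2, Tao:4, Ola:2
Odd-degree vertices: none (0 total).
The non-isolated vertices are connected and exactly 0 have odd degree, so an Eulerian trail exists.

Yes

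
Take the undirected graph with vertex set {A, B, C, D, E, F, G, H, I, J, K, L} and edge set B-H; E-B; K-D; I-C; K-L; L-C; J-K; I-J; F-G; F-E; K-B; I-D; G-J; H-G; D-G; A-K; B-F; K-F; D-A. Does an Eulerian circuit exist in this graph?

Degrees: A:2, B:4, C:2, D:4, E:2, F:4, G:4, H:2, I:3, J:3, K:6, L:2
Vertices with odd degree: I, J. An Eulerian circuit requires all degrees even.

No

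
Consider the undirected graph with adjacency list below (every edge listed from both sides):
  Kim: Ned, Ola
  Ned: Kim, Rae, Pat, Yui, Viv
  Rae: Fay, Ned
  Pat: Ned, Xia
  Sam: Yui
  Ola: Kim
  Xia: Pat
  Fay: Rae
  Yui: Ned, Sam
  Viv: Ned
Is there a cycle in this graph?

No

The graph has 10 vertices, 9 edges, and 1 connected component.
A forest on 10 vertices with 1 component has exactly 9 edges, which matches — so no cycle.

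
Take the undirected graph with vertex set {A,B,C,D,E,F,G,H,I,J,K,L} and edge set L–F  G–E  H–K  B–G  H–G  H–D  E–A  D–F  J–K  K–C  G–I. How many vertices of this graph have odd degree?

8

Degrees: A:1, B:1, C:1, D:2, E:2, F:2, G:4, H:3, I:1, J:1, K:3, L:1
Odd-degree vertices: A, B, C, H, I, J, K, L.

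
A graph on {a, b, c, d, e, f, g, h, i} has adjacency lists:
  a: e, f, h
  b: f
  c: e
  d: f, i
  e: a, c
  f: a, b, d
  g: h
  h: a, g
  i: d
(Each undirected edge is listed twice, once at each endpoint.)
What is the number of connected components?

Component: {a, b, c, d, e, f, g, h, i}

1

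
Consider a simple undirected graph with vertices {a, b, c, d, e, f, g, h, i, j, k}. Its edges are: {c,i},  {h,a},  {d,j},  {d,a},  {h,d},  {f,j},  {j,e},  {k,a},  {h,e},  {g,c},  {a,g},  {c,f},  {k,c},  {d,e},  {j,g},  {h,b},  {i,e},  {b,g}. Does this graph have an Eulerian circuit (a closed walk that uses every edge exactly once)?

Degrees: a:4, b:2, c:4, d:4, e:4, f:2, g:4, h:4, i:2, j:4, k:2
All degrees are even and the non-isolated vertices are connected — an Eulerian circuit exists.

Yes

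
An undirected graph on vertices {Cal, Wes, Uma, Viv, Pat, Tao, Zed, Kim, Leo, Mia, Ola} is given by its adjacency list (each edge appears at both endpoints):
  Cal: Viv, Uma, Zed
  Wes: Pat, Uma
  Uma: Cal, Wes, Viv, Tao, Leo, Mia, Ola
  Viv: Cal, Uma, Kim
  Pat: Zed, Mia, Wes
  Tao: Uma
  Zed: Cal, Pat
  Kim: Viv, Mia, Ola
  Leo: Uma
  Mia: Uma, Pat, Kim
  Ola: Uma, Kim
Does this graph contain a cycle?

Yes

The graph has 11 vertices, 15 edges, and 1 connected component.
Since 15 > 11 - 1, a cycle must exist; for instance Cal-Uma-Wes-Pat-Zed-Cal.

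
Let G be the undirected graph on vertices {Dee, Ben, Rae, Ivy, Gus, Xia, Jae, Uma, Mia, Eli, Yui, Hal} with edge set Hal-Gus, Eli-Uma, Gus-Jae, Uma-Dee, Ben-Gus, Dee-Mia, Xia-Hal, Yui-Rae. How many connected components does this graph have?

Component: {Ivy}
Component: {Rae, Yui}
Component: {Dee, Uma, Mia, Eli}
Component: {Ben, Gus, Xia, Jae, Hal}

4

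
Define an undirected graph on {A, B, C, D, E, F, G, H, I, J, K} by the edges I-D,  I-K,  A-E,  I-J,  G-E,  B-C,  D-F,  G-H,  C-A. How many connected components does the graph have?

2

Component: {D, F, I, J, K}
Component: {A, B, C, E, G, H}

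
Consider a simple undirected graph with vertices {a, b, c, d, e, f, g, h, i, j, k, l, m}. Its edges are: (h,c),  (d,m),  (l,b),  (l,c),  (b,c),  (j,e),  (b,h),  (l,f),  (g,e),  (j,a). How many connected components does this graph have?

5

Component: {i}
Component: {k}
Component: {d, m}
Component: {a, e, g, j}
Component: {b, c, f, h, l}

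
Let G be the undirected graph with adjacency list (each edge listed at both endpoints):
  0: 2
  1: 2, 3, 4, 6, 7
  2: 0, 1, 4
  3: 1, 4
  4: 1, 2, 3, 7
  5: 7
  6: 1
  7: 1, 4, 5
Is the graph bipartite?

The cycle 1-4-7-1 has length 3, which is odd, so the graph is not bipartite.

No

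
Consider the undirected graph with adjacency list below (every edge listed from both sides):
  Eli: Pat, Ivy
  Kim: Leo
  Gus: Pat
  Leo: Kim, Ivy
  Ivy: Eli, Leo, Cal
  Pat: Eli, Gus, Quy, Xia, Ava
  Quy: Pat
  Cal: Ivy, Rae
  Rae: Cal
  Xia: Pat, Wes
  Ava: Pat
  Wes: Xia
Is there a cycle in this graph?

No

The graph has 12 vertices, 11 edges, and 1 connected component.
Since 11 = 12 - 1, the graph is a forest and contains no cycle.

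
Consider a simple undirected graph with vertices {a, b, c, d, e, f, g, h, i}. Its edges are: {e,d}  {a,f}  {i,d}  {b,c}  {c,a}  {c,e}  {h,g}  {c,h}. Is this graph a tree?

The graph has 9 vertices and 8 edges.
Connected and |E| = |V| - 1, which characterizes a tree.

Yes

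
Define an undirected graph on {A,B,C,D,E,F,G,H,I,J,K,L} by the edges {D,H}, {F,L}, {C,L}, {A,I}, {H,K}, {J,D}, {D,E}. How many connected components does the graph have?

5

Component: {B}
Component: {G}
Component: {A, I}
Component: {C, F, L}
Component: {D, E, H, J, K}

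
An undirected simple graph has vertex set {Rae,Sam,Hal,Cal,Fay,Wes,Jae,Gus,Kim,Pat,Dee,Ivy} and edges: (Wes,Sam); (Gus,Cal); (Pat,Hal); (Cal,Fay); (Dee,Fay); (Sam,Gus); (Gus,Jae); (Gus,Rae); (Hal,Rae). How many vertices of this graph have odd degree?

4

Degrees: Rae:2, Sam:2, Hal:2, Cal:2, Fay:2, Wes:1, Jae:1, Gus:4, Kim:0, Pat:1, Dee:1, Ivy:0
Odd-degree vertices: Wes, Jae, Pat, Dee.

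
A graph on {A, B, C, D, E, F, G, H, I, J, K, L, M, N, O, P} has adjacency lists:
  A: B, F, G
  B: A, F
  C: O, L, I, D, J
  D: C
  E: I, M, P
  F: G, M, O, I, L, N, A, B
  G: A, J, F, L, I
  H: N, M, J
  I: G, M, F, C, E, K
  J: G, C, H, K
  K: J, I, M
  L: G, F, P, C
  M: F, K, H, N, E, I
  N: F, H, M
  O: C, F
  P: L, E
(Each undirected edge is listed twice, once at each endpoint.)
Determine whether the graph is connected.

Yes

A breadth-first search from A visits A, G, B, F, J, I, L, M, N, O, C, K, H, E, P, D — all 16 vertices — so the graph is connected.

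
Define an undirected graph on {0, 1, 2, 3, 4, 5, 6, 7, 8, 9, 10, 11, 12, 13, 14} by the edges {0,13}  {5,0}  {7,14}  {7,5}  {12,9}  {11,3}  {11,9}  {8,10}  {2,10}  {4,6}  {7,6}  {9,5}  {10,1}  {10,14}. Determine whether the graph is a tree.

Yes

|V| = 15, |E| = 14.
It is connected with exactly 14 edges, hence acyclic — it is a tree.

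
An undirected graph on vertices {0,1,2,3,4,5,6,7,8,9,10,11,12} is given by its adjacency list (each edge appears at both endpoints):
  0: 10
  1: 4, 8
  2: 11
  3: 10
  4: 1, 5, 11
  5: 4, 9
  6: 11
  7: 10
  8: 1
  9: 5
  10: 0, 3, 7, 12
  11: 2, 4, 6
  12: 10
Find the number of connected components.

Component: {0, 3, 7, 10, 12}
Component: {1, 2, 4, 5, 6, 8, 9, 11}

2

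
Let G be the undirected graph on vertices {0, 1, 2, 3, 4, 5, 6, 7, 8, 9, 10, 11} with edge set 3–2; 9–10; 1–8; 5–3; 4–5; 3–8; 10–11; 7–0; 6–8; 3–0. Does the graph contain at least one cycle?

|V| = 12, |E| = 10, number of components = 2.
A forest on 12 vertices with 2 components has exactly 10 edges, which matches — so no cycle.

No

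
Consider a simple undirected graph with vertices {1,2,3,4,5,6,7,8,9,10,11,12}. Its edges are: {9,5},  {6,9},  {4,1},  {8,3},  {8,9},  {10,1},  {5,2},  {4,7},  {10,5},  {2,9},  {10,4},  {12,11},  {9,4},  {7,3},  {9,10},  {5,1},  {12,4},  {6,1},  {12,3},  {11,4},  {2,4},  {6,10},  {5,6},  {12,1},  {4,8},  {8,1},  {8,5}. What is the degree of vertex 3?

Neighbors of 3: 7, 8, 12.

3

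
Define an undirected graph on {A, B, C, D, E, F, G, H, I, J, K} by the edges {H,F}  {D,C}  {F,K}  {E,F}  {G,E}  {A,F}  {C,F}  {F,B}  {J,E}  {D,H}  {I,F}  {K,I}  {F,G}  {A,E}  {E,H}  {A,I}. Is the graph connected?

Starting from A and exploring outward reaches every vertex (A, E, I, F, J, H, G, K, C, B, D); the graph is connected.

Yes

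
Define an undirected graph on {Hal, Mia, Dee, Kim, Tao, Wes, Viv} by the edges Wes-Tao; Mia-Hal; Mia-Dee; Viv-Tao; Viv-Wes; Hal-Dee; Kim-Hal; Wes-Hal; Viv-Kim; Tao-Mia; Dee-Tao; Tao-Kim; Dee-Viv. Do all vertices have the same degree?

No

Degrees: Hal:4, Mia:3, Dee:4, Kim:3, Tao:5, Wes:3, Viv:4
Vertex Mia has degree 3 while Tao has degree 5, so the graph is not regular.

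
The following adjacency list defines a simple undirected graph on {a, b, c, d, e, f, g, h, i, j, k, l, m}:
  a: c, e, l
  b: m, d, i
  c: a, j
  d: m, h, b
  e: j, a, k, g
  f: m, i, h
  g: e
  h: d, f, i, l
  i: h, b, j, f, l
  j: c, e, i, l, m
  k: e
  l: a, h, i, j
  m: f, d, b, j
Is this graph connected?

Yes

A breadth-first search from a visits a, l, e, c, i, h, j, k, g, f, b, d, m — all 13 vertices — so the graph is connected.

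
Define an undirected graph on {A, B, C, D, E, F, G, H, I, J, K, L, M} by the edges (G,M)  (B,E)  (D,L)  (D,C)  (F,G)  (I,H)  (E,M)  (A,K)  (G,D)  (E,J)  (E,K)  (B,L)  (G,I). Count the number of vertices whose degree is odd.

6

Degrees: A:1, B:2, C:1, D:3, E:4, F:1, G:4, H:1, I:2, J:1, K:2, L:2, M:2
Odd-degree vertices: A, C, D, F, H, J.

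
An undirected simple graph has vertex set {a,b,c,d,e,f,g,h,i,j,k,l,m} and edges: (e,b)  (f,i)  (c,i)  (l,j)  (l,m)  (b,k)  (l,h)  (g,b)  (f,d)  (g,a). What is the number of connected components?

Component: {c, d, f, i}
Component: {h, j, l, m}
Component: {a, b, e, g, k}

3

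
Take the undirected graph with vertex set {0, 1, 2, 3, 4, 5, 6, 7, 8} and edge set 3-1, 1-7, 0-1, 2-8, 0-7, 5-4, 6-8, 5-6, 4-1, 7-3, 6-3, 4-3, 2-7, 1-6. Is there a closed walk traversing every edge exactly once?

No

Degrees: 0:2, 1:5, 2:2, 3:4, 4:3, 5:2, 6:4, 7:4, 8:2
1, 4 have odd degree; an Eulerian circuit needs every degree to be even, so none exists.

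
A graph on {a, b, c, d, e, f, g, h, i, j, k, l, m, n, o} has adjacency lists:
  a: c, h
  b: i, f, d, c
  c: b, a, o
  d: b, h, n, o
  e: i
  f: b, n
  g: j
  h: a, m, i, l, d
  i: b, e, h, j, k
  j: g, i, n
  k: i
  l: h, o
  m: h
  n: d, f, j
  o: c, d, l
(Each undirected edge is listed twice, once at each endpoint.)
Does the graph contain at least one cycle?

Yes

The graph has 15 vertices, 20 edges, and 1 connected component.
Since 20 > 15 - 1, a cycle must exist; for instance h-i-b-c-o-d-h.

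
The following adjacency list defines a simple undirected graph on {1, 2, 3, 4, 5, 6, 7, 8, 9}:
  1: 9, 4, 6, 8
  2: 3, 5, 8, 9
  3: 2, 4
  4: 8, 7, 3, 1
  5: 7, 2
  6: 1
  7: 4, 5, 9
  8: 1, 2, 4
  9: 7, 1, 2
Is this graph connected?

A breadth-first search from 1 visits 1, 6, 8, 9, 4, 2, 7, 3, 5 — all 9 vertices — so the graph is connected.

Yes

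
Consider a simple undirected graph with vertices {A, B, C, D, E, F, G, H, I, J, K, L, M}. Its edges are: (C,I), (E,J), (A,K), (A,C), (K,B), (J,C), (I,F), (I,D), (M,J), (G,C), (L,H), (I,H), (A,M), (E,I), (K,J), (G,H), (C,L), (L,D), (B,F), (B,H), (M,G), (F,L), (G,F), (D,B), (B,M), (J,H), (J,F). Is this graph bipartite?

Color {C, D, E, F, H, K, M} black and {A, B, G, I, J, L} white. No edge joins two same-colored vertices, so the graph is bipartite.

Yes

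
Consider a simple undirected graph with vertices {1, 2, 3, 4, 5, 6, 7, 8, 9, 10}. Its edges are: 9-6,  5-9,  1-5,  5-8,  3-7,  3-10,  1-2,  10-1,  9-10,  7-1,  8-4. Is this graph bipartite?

Partition the vertices as {2, 4, 5, 6, 7, 10} vs {1, 3, 8, 9}. Each listed edge has one endpoint in each part, so the graph is bipartite.

Yes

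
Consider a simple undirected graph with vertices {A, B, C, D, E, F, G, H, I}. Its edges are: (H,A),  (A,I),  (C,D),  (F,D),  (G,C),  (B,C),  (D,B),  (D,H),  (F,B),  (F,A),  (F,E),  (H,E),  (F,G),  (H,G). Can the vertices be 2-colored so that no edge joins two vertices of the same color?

F-B-D-F is an odd cycle (length 3), and a bipartite graph can contain only even cycles.

No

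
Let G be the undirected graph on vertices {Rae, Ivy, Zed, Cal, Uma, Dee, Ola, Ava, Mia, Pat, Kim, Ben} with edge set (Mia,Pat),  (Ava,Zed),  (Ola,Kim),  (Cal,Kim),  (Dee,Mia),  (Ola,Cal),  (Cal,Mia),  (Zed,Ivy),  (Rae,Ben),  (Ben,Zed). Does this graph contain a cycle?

|V| = 12, |E| = 10, number of components = 3.
Since 10 > 12 - 3, a cycle must exist; for instance Cal-Kim-Ola-Cal.

Yes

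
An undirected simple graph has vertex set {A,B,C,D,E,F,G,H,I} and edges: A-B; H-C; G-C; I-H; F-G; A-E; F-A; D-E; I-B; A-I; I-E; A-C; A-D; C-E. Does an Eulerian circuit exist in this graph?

Degrees: A:6, B:2, C:4, D:2, E:4, F:2, G:2, H:2, I:4
Every vertex has even degree and the edges form a single connected piece, so an Eulerian circuit exists.

Yes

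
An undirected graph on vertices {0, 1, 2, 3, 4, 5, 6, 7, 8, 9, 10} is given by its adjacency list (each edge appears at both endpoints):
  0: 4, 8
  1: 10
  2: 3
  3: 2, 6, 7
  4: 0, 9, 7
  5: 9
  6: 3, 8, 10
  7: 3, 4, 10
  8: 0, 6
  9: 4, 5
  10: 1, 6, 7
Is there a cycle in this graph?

|V| = 11, |E| = 12, number of components = 1.
Since 12 > 11 - 1, a cycle must exist; for instance 7-10-6-3-7.

Yes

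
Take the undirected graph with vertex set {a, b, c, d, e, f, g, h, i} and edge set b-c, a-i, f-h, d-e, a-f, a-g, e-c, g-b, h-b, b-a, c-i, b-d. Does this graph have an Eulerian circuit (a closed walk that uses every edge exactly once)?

Degrees: a:4, b:5, c:3, d:2, e:2, f:2, g:2, h:2, i:2
Vertices with odd degree: b, c. An Eulerian circuit requires all degrees even.

No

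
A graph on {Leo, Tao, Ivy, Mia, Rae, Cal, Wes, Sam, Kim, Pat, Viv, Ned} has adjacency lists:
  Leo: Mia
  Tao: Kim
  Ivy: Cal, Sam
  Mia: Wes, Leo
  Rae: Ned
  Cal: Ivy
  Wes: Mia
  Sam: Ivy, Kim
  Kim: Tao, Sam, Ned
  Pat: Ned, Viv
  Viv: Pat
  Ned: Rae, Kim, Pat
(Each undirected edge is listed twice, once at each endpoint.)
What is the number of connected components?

Component: {Leo, Mia, Wes}
Component: {Tao, Ivy, Rae, Cal, Sam, Kim, Pat, Viv, Ned}

2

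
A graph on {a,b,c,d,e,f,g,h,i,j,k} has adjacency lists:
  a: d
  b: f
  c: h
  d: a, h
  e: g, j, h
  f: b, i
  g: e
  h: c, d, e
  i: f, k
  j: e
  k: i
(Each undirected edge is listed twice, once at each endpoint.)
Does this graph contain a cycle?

The graph has 11 vertices, 9 edges, and 2 connected components.
A forest on 11 vertices with 2 components has exactly 9 edges, which matches — so no cycle.

No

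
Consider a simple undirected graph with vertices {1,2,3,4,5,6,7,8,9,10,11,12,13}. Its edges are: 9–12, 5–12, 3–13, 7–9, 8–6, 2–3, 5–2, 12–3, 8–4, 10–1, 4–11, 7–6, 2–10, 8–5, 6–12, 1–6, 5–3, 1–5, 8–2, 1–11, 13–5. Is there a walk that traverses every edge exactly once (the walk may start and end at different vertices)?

Degrees: 1:4, 2:4, 3:4, 4:2, 5:6, 6:4, 7:2, 8:4, 9:2, 10:2, 11:2, 12:4, 13:2
Odd-degree vertices: none (0 total).
The non-isolated vertices are connected and exactly 0 have odd degree, so an Eulerian trail exists.

Yes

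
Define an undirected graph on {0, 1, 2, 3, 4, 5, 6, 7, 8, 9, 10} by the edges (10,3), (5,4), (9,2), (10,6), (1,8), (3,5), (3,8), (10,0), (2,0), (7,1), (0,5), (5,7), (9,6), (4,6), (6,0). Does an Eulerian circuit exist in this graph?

Degrees: 0:4, 1:2, 2:2, 3:3, 4:2, 5:4, 6:4, 7:2, 8:2, 9:2, 10:3
3, 10 have odd degree; an Eulerian circuit needs every degree to be even, so none exists.

No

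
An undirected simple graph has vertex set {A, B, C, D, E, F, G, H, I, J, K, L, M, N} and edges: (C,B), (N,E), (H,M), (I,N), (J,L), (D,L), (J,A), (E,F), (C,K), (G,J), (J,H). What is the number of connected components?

Component: {B, C, K}
Component: {E, F, I, N}
Component: {A, D, G, H, J, L, M}

3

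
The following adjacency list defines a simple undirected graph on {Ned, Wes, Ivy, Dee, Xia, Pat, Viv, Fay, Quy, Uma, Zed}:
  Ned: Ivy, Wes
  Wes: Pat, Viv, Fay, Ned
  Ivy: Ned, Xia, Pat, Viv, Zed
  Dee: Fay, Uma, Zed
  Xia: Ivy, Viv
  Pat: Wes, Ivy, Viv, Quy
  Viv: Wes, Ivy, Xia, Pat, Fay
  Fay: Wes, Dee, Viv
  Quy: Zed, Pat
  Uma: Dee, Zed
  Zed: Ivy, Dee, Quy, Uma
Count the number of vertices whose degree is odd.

4

Degrees: Ned:2, Wes:4, Ivy:5, Dee:3, Xia:2, Pat:4, Viv:5, Fay:3, Quy:2, Uma:2, Zed:4
Odd-degree vertices: Ivy, Dee, Viv, Fay.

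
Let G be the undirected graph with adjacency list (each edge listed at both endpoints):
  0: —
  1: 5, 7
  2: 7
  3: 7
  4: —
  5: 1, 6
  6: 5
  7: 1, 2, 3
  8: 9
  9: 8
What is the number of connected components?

4

Component: {0}
Component: {4}
Component: {8, 9}
Component: {1, 2, 3, 5, 6, 7}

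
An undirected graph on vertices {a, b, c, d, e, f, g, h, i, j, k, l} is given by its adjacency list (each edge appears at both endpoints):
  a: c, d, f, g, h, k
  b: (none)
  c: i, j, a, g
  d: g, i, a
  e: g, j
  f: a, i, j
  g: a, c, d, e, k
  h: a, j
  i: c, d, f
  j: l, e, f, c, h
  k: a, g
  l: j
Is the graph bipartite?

No

k-a-g-k is an odd cycle (length 3), and a bipartite graph can contain only even cycles.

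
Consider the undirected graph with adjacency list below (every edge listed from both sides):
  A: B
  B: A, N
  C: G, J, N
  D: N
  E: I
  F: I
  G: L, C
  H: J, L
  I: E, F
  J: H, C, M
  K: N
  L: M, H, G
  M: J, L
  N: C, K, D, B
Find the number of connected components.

2

Component: {E, F, I}
Component: {A, B, C, D, G, H, J, K, L, M, N}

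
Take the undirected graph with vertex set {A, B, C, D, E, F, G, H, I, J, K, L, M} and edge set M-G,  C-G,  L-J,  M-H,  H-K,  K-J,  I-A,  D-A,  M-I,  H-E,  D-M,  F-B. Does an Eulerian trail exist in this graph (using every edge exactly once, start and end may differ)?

Degrees: A:2, B:1, C:1, D:2, E:1, F:1, G:2, H:3, I:2, J:2, K:2, L:1, M:4
Odd-degree vertices: B, C, E, F, H, L (6 total).
With 6 odd-degree vertices (more than two), no single trail can use every edge.

No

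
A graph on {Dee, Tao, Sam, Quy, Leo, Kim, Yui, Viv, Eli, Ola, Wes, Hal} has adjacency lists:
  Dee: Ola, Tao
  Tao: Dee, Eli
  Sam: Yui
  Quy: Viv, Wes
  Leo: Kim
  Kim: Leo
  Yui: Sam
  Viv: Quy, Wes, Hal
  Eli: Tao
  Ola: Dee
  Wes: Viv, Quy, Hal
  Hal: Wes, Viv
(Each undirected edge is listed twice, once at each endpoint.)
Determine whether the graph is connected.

No

Component: {Sam, Yui}
Component: {Leo, Kim}
Component: {Dee, Tao, Eli, Ola}
Component: {Quy, Viv, Wes, Hal}
No edge joins these 4 groups, so the graph is disconnected.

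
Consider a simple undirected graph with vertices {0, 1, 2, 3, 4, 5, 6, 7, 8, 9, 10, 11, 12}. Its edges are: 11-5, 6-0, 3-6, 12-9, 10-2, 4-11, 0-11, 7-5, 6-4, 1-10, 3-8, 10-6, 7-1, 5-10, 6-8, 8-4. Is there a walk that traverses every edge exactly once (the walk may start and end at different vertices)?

Degrees: 0:2, 1:2, 2:1, 3:2, 4:3, 5:3, 6:5, 7:2, 8:3, 9:1, 10:4, 11:3, 12:1
Odd-degree vertices: 2, 4, 5, 6, 8, 9, 11, 12 (8 total).
With 8 odd-degree vertices (more than two), no single trail can use every edge.

No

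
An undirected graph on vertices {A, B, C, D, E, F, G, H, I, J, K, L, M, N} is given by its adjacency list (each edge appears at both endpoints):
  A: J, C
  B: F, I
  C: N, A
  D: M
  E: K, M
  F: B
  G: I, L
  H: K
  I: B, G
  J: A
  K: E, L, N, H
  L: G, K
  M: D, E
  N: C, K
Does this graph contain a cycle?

|V| = 14, |E| = 13, number of components = 1.
Since 13 = 14 - 1, the graph is a forest and contains no cycle.

No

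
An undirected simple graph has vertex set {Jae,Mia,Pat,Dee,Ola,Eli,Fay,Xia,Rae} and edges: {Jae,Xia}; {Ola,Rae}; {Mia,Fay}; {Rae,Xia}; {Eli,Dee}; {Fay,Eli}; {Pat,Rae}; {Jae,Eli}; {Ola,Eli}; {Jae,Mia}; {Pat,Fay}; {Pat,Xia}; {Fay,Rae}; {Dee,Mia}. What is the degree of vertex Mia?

Neighbors of Mia: Jae, Dee, Fay.

3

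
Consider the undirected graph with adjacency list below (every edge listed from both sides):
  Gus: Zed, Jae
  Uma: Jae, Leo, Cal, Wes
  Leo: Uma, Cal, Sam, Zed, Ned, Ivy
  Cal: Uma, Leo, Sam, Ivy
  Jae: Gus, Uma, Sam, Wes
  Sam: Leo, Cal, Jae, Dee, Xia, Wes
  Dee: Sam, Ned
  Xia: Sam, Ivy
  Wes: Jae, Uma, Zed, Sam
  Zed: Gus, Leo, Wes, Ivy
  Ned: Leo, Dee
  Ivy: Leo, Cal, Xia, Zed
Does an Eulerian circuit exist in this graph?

Degrees: Gus:2, Uma:4, Leo:6, Cal:4, Jae:4, Sam:6, Dee:2, Xia:2, Wes:4, Zed:4, Ned:2, Ivy:4
All degrees are even and the non-isolated vertices are connected — an Eulerian circuit exists.

Yes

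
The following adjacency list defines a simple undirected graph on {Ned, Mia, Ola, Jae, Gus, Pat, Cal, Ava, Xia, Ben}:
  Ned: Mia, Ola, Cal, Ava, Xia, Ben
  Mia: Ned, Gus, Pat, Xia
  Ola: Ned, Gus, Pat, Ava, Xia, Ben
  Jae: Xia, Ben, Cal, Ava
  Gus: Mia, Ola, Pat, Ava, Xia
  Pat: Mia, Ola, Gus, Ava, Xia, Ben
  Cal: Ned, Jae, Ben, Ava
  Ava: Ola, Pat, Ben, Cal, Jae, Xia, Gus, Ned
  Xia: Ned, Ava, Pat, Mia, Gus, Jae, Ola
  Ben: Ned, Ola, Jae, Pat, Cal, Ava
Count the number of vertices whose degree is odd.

Degrees: Ned:6, Mia:4, Ola:6, Jae:4, Gus:5, Pat:6, Cal:4, Ava:8, Xia:7, Ben:6
Odd-degree vertices: Gus, Xia.

2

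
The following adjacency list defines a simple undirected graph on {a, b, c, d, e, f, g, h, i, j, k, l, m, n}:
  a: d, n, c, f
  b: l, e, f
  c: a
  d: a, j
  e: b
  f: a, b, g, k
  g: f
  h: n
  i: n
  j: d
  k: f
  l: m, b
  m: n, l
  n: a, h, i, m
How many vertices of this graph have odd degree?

8

Degrees: a:4, b:3, c:1, d:2, e:1, f:4, g:1, h:1, i:1, j:1, k:1, l:2, m:2, n:4
Odd-degree vertices: b, c, e, g, h, i, j, k.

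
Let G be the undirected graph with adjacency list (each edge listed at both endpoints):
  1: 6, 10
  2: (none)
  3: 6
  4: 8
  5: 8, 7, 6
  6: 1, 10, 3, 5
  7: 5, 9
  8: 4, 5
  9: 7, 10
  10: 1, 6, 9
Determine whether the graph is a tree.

|V| = 10, |E| = 10.
It splits into 2 components, so it cannot be a tree.

No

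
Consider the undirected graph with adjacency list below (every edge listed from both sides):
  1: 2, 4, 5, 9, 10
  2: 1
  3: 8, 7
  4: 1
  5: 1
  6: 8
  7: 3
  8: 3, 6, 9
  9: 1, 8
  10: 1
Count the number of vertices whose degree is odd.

8

Degrees: 1:5, 2:1, 3:2, 4:1, 5:1, 6:1, 7:1, 8:3, 9:2, 10:1
Odd-degree vertices: 1, 2, 4, 5, 6, 7, 8, 10.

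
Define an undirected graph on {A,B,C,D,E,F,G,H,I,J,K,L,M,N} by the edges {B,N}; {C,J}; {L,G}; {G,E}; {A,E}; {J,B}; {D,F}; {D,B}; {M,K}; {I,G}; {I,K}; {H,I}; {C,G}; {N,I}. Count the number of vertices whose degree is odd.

6

Degrees: A:1, B:3, C:2, D:2, E:2, F:1, G:4, H:1, I:4, J:2, K:2, L:1, M:1, N:2
Odd-degree vertices: A, B, F, H, L, M.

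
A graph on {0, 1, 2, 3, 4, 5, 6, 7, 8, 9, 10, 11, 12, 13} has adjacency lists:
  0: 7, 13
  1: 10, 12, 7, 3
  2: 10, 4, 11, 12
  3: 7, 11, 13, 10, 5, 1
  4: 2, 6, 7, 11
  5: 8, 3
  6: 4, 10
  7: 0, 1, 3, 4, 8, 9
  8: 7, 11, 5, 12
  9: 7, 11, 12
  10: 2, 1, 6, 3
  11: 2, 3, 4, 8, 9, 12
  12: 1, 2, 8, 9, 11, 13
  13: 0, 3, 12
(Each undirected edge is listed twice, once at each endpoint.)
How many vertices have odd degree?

Degrees: 0:2, 1:4, 2:4, 3:6, 4:4, 5:2, 6:2, 7:6, 8:4, 9:3, 10:4, 11:6, 12:6, 13:3
Odd-degree vertices: 9, 13.

2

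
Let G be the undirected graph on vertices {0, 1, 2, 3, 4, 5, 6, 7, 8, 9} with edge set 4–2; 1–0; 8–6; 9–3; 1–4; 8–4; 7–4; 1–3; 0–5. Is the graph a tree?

Yes

|V| = 10, |E| = 9.
Connected and |E| = |V| - 1, which characterizes a tree.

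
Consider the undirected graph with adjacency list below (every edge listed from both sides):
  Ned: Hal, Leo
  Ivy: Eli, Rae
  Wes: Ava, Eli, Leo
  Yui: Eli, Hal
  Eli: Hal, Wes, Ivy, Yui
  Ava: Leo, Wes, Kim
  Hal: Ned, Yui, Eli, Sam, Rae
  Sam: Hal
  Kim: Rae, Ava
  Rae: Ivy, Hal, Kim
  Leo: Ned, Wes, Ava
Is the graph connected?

Starting from Ned and exploring outward reaches every vertex (Ned, Hal, Leo, Eli, Sam, Yui, Rae, Wes, Ava, Ivy, Kim); the graph is connected.

Yes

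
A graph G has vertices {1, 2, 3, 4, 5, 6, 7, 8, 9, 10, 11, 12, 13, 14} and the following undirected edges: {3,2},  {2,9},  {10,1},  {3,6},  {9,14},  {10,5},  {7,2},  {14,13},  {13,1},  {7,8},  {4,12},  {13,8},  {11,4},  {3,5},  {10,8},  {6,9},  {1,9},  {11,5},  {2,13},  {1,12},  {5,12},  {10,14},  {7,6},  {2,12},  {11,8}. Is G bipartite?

Color {3, 7, 9, 10, 11, 12, 13} black and {1, 2, 4, 5, 6, 8, 14} white. No edge joins two same-colored vertices, so the graph is bipartite.

Yes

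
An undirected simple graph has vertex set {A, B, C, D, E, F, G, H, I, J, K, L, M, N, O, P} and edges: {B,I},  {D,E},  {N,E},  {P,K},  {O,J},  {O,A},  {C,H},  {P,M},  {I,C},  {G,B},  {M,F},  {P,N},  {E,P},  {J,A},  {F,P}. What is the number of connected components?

4

Component: {L}
Component: {A, J, O}
Component: {B, C, G, H, I}
Component: {D, E, F, K, M, N, P}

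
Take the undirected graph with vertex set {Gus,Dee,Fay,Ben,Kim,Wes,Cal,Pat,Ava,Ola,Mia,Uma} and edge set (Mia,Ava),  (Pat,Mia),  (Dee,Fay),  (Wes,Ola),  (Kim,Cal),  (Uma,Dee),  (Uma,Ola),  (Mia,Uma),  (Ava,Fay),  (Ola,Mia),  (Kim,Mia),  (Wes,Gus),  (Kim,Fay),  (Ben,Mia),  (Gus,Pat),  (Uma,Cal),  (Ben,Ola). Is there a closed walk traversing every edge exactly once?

Degrees: Gus:2, Dee:2, Fay:3, Ben:2, Kim:3, Wes:2, Cal:2, Pat:2, Ava:2, Ola:4, Mia:6, Uma:4
Vertices with odd degree: Fay, Kim. An Eulerian circuit requires all degrees even.

No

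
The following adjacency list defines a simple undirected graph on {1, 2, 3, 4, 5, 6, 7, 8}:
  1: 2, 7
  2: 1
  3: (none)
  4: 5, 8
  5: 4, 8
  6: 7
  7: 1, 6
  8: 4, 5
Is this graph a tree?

No

The graph has 8 vertices and 6 edges.
It splits into 3 components, so it cannot be a tree.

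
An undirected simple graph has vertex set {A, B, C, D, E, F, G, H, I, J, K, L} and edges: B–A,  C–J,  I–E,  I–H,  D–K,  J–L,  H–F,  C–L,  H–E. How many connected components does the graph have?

Component: {G}
Component: {A, B}
Component: {D, K}
Component: {C, J, L}
Component: {E, F, H, I}

5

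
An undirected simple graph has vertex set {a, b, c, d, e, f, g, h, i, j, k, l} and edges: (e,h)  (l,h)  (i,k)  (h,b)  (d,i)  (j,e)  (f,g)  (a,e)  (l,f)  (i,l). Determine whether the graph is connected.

No

Component: {c}
Component: {a, b, d, e, f, g, h, i, j, k, l}
No edge joins these 2 groups, so the graph is disconnected.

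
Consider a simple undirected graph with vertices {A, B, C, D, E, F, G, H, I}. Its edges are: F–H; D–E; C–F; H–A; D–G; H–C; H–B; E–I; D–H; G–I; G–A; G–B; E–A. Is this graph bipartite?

No

F-C-H-F is an odd cycle (length 3), and a bipartite graph can contain only even cycles.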